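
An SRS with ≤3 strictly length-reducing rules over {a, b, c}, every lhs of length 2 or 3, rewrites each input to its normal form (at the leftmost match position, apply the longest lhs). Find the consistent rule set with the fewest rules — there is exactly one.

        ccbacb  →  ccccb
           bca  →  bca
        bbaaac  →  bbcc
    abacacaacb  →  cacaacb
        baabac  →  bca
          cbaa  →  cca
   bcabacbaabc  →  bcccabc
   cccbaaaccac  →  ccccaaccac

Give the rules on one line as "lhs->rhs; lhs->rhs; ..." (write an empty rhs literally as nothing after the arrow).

  | ccbacb => ccccb
  | bca
  | bbaaac => bbcc
  | abacacaacb => aaaacaacb => cacaacb

aaa->c; bac->aa; cba->cc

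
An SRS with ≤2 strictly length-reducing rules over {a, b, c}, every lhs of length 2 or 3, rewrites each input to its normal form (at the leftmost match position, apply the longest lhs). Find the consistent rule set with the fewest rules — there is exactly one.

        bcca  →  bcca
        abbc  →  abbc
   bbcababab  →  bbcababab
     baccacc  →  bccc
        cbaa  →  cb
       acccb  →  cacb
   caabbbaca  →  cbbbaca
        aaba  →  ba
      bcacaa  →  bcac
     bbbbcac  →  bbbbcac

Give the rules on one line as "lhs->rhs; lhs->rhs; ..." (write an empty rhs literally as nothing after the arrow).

aa->; acc->ca

  | bcca
  | abbc
  | bbcababab
  | baccacc => bcaacc => bccc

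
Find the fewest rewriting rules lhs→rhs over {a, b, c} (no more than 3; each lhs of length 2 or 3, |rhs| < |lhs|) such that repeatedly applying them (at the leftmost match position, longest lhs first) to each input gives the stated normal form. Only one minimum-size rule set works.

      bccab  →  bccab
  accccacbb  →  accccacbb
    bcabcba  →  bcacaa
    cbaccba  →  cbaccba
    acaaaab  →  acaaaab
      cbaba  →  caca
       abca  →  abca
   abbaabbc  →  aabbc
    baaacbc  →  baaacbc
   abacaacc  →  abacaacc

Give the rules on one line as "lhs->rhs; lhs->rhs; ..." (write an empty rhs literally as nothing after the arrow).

  | bccab
  | accccacbb
  | bcabcba => bcacaa
  | cbaccba

bab->ac; bba->; bcb->ca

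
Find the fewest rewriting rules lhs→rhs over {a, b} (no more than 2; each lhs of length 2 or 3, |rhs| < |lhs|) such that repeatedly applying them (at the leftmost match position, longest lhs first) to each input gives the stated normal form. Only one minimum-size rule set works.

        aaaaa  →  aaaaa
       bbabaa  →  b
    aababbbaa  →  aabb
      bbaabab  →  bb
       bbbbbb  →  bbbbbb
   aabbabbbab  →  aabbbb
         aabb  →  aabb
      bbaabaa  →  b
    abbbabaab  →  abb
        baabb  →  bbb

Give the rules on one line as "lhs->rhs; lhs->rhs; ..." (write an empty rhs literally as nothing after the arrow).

ba->b; bba->b

  | aaaaa
  | bbabaa => bbaa => ba => b
  | aababbbaa => aabbbbaa => aabbba => aabb
  | bbaabab => babab => bbab => bb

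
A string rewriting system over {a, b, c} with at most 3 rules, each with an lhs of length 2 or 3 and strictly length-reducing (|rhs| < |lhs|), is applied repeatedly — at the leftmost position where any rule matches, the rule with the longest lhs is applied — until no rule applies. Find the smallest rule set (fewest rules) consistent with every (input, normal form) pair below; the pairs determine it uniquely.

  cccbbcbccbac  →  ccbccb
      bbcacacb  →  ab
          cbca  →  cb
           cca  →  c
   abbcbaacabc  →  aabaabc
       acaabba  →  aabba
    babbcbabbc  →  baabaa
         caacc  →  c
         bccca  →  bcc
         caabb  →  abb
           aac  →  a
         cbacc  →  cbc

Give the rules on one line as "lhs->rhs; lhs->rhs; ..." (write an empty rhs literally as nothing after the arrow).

ac->; bbc->a; ca->

  | cccbbcbccbac => cccabccbac => ccbccbac => ccbccb
  | bbcacacb => aacacb => aacb => ab
  | cbca => cb
  | cca => c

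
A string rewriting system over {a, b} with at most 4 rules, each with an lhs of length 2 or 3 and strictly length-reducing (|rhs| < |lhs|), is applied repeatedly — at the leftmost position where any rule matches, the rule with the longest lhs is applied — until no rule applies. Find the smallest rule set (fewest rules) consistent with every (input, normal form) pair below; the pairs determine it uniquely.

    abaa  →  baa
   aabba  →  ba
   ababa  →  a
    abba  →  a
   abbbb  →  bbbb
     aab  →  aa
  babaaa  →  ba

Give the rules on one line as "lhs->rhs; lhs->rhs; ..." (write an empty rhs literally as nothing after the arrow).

aaa->ba; aab->aa; ab->b; bba->a

  | abaa => baa
  | aabba => aaba => aaa => ba
  | ababa => baba => bba => a
  | abba => bba => a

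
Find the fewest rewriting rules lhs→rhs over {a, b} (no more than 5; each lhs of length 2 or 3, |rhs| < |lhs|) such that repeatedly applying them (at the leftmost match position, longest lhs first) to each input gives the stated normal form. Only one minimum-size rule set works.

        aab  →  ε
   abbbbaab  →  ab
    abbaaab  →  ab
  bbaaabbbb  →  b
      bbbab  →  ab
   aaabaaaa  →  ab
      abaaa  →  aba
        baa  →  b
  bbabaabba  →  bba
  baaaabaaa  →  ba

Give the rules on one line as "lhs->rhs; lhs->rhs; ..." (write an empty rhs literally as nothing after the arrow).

aa->; aab->; bab->; bbb->

  | aab => ε
  | abbbbaab => abaab => ab
  | abbaaab => abbab => ab
  | bbaaabbbb => bbabbbb => bbbb => b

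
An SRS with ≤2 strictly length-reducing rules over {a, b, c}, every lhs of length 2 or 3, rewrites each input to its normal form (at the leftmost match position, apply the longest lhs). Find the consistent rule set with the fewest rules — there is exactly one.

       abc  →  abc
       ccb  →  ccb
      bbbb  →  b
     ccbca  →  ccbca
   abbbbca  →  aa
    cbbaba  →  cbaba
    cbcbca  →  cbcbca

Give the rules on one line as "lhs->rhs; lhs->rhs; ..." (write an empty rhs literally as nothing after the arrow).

  | abc
  | ccb
  | bbbb => bbb => bb => b
  | ccbca

bb->b; bbc->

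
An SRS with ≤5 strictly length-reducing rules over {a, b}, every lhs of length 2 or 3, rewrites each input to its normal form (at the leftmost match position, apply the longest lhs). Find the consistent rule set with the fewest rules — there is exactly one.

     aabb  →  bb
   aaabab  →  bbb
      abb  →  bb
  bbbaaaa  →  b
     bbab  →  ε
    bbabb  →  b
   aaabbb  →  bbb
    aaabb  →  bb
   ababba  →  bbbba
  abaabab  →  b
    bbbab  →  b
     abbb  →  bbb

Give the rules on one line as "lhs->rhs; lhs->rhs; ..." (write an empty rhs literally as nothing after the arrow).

  | aabb => abb => bb
  | aaabab => aabbb => abbb => bbb
  | abb => bb
  | bbbaaaa => bbaa => b

ab->b; aba->bb; baa->; bab->aa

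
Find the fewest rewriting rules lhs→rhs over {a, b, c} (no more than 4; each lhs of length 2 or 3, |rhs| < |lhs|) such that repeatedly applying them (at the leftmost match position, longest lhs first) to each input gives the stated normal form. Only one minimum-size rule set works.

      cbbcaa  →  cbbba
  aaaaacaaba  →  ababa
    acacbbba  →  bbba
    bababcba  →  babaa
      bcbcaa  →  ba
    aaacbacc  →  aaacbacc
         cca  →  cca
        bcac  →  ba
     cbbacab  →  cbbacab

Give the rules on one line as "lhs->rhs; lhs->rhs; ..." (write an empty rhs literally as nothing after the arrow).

  | cbbcaa => cbbba
  | aaaaacaaba => aaaaababa => aaababa => ababa
  | acacbbba => aabbba => bbba
  | bababcba => babaa

aab->b; bcb->; caa->ba; cac->a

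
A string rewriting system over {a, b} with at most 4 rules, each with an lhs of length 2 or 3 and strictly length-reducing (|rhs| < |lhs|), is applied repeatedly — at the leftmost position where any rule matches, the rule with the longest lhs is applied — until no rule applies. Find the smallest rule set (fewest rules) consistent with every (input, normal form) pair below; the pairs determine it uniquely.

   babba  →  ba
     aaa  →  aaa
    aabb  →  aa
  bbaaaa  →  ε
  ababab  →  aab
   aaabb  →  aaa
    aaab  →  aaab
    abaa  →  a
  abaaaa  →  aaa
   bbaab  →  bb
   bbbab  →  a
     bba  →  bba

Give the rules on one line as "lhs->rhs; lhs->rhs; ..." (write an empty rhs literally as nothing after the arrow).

  | babba => ba
  | aaa
  | aabb => aa
  | bbaaaa => baa => ε

abb->a; baa->; bab->; bbb->ab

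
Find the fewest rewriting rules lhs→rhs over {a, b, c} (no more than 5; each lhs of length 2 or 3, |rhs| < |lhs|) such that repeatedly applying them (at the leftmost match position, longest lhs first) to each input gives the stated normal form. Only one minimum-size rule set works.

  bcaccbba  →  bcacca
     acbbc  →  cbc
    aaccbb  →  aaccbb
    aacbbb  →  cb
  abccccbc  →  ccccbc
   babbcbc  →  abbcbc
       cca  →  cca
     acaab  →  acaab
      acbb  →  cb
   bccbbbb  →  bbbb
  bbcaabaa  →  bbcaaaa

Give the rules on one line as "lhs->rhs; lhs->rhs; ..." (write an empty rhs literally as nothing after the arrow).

abc->c; acb->c; ba->a; bcc->

  | bcaccbba => bcaccba => bcacca
  | acbbc => cbc
  | aaccbb
  | aacbbb => acbb => cb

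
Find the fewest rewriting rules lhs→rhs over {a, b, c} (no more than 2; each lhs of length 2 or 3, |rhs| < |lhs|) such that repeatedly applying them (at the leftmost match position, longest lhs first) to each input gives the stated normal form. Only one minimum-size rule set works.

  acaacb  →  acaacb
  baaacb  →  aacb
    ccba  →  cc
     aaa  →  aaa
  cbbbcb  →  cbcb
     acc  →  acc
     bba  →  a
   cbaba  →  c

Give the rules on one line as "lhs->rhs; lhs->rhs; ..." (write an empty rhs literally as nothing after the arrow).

ba->; bb->

  | acaacb
  | baaacb => aacb
  | ccba => cc
  | aaa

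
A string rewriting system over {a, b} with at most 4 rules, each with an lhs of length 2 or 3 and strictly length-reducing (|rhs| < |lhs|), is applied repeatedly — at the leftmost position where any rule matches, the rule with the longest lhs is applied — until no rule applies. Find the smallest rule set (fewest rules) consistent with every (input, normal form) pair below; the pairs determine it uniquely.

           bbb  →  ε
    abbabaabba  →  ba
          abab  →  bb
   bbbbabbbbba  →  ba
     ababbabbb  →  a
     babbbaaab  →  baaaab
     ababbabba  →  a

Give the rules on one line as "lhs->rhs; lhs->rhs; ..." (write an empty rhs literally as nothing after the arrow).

  | bbb => ε
  | abbabaabba => abaabba => babba => ba
  | abab => bb
  | bbbbabbbbba => babbbbba => babba => ba

aba->b; bba->; bbb->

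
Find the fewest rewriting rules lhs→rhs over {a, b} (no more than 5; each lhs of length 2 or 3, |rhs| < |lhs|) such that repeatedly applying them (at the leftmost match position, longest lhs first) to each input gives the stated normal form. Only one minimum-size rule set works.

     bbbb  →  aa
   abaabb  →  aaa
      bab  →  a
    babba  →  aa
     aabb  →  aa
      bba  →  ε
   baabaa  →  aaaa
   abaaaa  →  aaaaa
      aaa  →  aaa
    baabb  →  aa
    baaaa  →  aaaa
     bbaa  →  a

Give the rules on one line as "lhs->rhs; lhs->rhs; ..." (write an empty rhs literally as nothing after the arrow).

ab->a; ba->a; bba->; bbb->aa

  | bbbb => aab => aa
  | abaabb => aaabb => aaab => aaa
  | bab => ab => a
  | babba => abba => aba => aa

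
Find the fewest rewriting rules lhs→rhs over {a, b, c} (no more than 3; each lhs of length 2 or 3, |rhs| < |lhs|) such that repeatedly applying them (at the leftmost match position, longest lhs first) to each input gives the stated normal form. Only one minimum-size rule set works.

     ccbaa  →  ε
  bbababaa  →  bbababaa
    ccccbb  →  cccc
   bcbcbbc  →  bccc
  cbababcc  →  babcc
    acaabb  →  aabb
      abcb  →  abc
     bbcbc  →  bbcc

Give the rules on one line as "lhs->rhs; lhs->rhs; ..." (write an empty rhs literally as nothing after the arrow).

  | ccbaa => ccaa => ca => ε
  | bbababaa
  | ccccbb => ccccb => cccc
  | bcbcbbc => bccbbc => bccbc => bccc

ca->; cb->c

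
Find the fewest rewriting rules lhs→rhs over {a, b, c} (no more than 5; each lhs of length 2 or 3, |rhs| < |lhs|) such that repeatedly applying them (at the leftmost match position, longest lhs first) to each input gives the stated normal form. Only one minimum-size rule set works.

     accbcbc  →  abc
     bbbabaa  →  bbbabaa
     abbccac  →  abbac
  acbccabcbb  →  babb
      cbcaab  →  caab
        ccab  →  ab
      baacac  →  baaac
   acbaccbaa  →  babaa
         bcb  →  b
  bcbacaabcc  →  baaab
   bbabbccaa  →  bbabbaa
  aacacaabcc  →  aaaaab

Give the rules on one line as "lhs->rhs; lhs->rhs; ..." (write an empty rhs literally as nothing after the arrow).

aca->aa; acb->b; cb->; cc->

  | accbcbc => abcbc => abc
  | bbbabaa
  | abbccac => abbac
  | acbccabcbb => bccabcbb => babcbb => babb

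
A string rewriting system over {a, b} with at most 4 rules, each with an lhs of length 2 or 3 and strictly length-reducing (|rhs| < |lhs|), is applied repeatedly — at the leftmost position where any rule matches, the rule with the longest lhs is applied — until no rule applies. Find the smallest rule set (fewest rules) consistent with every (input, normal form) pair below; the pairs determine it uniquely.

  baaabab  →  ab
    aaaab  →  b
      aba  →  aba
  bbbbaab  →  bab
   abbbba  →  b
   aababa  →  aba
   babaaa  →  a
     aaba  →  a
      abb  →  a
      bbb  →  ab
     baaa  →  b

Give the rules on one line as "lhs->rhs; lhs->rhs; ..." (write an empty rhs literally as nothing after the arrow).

  | baaabab => bbabab => aabab => ab
  | aaaab => baab => b
  | aba
  | bbbbaab => abbaab => aaab => bab

aa->b; aab->; abb->a; bb->a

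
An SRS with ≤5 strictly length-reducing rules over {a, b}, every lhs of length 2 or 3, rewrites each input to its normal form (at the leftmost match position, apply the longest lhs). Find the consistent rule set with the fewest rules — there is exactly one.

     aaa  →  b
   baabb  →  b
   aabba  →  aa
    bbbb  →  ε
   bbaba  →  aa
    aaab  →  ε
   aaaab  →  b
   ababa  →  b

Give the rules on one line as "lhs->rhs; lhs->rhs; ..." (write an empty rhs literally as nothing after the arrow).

  | aaa => b
  | baabb => bab => b
  | aabba => aba => aa
  | bbbb => bb => ε

aaa->b; ab->; aba->aa; bb->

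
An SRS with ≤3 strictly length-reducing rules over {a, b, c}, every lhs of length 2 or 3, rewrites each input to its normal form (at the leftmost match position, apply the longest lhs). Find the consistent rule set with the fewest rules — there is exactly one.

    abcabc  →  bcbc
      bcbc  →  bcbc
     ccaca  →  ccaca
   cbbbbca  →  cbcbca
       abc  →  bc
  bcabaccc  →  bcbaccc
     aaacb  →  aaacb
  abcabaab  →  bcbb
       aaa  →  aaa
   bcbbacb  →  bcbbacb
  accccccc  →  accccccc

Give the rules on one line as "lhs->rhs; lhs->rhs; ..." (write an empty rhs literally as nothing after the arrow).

  | abcabc => bcabc => bcbc
  | bcbc
  | ccaca
  | cbbbbca => cbcbca

ab->b; bbb->bc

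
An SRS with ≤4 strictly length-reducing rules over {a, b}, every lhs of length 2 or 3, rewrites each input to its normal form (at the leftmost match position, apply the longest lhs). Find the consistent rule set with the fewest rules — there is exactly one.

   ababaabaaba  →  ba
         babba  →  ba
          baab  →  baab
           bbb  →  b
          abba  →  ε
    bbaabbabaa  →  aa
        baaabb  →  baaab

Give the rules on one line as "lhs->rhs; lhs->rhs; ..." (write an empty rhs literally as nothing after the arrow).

aba->; bab->; bb->b

  | ababaabaaba => baabaaba => baaba => ba
  | babba => ba
  | baab
  | bbb => bb => b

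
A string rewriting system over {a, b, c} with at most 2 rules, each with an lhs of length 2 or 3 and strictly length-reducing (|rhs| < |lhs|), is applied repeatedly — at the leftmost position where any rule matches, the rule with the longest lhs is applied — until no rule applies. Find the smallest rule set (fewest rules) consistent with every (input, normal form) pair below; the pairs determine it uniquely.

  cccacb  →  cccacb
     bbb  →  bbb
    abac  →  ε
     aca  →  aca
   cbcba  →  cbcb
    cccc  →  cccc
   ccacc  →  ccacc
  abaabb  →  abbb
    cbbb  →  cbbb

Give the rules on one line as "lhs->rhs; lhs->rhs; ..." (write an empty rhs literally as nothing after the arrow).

abc->; ba->b

  | cccacb
  | bbb
  | abac => abc => ε
  | aca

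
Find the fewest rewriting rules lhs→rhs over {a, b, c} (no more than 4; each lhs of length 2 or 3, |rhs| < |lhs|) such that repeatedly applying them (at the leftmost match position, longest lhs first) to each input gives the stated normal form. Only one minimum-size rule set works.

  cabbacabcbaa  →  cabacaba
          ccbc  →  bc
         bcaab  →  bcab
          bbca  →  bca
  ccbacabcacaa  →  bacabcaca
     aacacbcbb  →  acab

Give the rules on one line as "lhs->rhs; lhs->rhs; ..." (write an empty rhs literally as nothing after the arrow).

  | cabbacabcbaa => cabacabcbaa => cabacabbaa => cabacabaa => cabacaba
  | ccbc => cbc => bc
  | bcaab => bcab
  | bbca => bca

aa->a; bb->b; cb->b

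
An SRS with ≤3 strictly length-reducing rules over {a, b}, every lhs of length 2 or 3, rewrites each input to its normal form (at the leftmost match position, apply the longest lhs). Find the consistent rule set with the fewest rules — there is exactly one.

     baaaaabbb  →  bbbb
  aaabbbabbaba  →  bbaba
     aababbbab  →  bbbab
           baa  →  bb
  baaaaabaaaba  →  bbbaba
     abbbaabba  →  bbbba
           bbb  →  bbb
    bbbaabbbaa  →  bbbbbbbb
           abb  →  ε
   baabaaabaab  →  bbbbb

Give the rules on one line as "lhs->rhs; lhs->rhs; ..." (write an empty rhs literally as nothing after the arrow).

aa->b; abb->

  | baaaaabbb => bbaaabbb => bbbabbb => bbbb
  | aaabbbabbaba => babbbabbaba => bbabbaba => bbaba
  | aababbbab => bbabbbab => bbbab
  | baa => bb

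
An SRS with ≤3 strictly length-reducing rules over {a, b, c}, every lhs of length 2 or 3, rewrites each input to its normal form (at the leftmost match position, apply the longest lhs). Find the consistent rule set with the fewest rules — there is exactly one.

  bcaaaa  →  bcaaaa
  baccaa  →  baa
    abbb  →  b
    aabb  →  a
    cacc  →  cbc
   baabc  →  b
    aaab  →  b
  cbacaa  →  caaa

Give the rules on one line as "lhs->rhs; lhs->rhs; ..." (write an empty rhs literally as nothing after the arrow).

  | bcaaaa
  | baccaa => bbcaa => acaa => baa
  | abbb => bbb => ab => b
  | aabb => abb => bb => a

ab->b; ac->b; bb->a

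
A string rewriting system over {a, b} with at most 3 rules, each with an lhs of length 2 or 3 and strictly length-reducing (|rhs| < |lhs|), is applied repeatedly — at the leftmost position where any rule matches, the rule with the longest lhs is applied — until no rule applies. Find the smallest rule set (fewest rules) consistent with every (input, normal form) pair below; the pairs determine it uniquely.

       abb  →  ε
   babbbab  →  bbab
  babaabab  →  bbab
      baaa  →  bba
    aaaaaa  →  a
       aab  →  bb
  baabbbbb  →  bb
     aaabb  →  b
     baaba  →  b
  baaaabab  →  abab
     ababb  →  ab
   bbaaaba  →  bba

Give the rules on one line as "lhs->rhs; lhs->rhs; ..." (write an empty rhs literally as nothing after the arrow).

aa->b; abb->; bbb->a

  | abb => ε
  | babbbab => bbab
  | babaabab => babbbab => bbab
  | baaa => bba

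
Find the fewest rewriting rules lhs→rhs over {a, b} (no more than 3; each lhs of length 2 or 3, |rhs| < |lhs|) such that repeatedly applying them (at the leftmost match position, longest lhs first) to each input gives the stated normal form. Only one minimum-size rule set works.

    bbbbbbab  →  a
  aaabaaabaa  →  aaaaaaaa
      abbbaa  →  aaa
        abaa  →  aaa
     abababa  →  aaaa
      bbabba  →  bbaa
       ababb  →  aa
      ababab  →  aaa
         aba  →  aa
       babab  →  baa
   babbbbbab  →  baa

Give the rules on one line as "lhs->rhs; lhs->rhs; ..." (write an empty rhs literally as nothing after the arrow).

ab->a; bbb->

  | bbbbbbab => bbbab => ab => a
  | aaabaaabaa => aaaaaabaa => aaaaaaaa
  | abbbaa => abbaa => abaa => aaa
  | abaa => aaa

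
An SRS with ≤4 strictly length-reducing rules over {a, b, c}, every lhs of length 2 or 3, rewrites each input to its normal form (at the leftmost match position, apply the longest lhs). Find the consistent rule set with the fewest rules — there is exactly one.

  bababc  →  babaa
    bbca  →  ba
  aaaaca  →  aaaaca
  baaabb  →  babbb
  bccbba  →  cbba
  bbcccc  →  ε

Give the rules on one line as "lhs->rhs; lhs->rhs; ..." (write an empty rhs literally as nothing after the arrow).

aab->bb; abc->aa; bc->; cc->

  | bababc => babaa
  | bbca => ba
  | aaaaca
  | baaabb => babbb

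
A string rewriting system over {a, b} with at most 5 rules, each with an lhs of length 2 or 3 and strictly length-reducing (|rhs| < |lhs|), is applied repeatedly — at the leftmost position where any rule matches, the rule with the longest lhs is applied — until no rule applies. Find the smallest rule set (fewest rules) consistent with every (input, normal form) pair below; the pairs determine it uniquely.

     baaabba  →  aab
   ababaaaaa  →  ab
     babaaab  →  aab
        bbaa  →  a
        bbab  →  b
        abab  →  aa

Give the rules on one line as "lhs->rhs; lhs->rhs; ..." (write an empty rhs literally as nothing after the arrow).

  | baaabba => aabba => aaba => aab
  | ababaaaaa => abbaaaaa => abaaaaa => abaaaa => abaaa => abaa => aba => ab
  | babaaab => baaab => aab
  | bbaa => baa => a

aba->ab; ba->; bb->a; bba->ba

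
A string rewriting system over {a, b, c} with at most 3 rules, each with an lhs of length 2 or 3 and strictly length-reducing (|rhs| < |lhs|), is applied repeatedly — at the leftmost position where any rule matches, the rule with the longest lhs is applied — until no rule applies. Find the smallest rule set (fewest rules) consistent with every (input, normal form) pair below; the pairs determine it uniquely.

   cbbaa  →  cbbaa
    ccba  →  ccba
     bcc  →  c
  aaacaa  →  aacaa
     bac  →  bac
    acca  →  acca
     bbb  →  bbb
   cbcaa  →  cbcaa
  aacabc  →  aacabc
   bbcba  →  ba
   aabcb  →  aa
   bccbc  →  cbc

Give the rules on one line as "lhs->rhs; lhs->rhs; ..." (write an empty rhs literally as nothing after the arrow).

aaa->aa; bcb->; bcc->c

  | cbbaa
  | ccba
  | bcc => c
  | aaacaa => aacaa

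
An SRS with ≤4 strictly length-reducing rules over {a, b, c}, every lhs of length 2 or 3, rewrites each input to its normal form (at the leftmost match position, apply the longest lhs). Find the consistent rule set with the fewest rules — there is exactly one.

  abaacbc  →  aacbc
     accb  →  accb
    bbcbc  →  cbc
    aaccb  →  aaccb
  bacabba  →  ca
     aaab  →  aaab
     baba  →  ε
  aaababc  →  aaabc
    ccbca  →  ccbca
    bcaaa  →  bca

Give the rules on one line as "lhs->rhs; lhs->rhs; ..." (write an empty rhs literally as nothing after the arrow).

ba->; bb->; caa->ca

  | abaacbc => aacbc
  | accb
  | bbcbc => cbc
  | aaccb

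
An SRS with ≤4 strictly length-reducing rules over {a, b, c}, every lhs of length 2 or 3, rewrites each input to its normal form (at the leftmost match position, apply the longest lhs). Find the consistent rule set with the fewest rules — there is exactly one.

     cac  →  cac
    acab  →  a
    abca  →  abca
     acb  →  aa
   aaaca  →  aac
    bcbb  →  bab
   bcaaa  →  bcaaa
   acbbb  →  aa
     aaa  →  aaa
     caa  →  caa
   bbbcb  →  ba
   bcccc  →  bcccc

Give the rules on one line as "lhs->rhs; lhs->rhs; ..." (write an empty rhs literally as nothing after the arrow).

aca->c; bb->; cb->a

  | cac
  | acab => cb => a
  | abca
  | acb => aa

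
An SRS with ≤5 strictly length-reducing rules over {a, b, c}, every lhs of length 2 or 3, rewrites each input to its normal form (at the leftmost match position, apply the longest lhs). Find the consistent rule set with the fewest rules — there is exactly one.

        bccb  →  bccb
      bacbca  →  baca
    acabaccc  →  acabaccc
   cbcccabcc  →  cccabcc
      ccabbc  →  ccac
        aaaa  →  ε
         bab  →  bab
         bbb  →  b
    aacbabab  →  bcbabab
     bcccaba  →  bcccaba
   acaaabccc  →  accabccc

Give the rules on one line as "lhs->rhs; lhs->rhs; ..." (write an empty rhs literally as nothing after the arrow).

aa->b; bb->; caa->cc; cbc->c

  | bccb
  | bacbca => baca
  | acabaccc
  | cbcccabcc => cccabcc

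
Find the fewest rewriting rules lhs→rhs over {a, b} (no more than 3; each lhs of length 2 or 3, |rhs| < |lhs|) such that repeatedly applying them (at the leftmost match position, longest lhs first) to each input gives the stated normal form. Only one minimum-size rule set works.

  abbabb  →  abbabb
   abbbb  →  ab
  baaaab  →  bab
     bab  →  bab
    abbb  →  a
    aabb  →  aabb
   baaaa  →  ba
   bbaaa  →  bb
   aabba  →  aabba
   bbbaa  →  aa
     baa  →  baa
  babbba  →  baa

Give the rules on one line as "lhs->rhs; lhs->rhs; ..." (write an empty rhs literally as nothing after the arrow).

aaa->; bbb->

  | abbabb
  | abbbb => ab
  | baaaab => bab
  | bab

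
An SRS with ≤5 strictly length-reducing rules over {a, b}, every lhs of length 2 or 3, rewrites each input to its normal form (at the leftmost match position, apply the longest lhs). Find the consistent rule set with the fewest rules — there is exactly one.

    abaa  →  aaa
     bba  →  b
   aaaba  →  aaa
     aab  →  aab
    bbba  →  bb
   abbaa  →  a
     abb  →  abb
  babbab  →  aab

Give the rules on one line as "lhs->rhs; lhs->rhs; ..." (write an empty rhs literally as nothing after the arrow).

ba->; baa->aa; bab->ba; bba->b

  | abaa => aaa
  | bba => b
  | aaaba => aaa
  | aab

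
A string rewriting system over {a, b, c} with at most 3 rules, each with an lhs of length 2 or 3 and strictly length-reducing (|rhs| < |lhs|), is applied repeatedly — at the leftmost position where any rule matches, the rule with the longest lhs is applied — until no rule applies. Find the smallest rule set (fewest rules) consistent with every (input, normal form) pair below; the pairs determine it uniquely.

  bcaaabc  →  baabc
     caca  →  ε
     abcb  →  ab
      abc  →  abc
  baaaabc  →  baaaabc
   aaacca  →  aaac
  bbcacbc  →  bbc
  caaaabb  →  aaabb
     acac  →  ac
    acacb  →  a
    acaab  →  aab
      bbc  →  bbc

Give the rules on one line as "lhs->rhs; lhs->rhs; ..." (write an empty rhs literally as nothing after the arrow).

ca->; cb->

  | bcaaabc => baabc
  | caca => ca => ε
  | abcb => ab
  | abc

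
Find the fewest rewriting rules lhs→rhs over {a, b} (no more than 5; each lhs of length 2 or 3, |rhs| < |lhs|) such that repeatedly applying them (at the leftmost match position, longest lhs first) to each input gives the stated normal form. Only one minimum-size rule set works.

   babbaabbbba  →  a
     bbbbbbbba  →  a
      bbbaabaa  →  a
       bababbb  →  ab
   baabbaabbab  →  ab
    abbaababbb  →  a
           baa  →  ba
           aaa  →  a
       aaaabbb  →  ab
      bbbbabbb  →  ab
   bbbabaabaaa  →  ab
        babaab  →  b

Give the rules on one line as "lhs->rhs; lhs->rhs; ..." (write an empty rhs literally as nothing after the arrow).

aa->a; aba->ab; bab->b; bb->a

  | babbaabbbba => bbaabbbba => aaabbbba => aabbbba => abbbba => aabba => abba => aaa => aa => a
  | bbbbbbbba => abbbbbba => aabbbba => abbbba => aabba => abba => aaa => aa => a
  | bbbaabaa => abaabaa => ababaa => abbaa => aaaa => aaa => aa => a
  | bababbb => babbb => bbb => ab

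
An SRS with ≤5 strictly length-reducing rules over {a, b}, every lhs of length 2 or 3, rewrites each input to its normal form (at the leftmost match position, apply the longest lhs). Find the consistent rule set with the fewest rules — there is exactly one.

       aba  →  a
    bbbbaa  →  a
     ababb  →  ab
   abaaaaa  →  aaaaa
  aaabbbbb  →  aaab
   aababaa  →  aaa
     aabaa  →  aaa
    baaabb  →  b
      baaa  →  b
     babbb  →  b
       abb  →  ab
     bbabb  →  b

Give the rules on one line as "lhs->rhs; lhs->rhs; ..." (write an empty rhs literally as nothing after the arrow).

aba->a; ba->b; bb->b; bba->

  | aba => a
  | bbbbaa => bbbaa => bbaa => a
  | ababb => abb => ab
  | abaaaaa => aaaaa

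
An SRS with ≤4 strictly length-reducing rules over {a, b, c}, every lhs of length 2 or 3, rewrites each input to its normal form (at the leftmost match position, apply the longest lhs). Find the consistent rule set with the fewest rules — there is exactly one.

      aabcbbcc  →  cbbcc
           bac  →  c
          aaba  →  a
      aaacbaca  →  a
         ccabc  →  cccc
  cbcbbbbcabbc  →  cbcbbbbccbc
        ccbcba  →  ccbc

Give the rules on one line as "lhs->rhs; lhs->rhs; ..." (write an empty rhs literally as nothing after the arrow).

  | aabcbbcc => accbbcc => cbbcc
  | bac => c
  | aaba => aca => a
  | aaacbaca => aabaca => acaca => aca => a

ab->c; ac->; ba->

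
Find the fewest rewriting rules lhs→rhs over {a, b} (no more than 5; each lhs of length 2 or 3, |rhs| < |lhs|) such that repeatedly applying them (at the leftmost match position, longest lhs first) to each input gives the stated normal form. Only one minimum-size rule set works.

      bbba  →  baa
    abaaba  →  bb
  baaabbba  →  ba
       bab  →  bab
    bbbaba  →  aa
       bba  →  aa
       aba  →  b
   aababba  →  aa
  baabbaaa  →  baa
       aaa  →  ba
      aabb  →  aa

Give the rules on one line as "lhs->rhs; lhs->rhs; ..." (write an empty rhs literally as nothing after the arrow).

  | bbba => baa
  | abaaba => baba => bb
  | baaabbba => bbabbba => aabbba => aabba => aaba => aaa => ba
  | bab

aaa->ba; aab->aa; aba->b; bba->aa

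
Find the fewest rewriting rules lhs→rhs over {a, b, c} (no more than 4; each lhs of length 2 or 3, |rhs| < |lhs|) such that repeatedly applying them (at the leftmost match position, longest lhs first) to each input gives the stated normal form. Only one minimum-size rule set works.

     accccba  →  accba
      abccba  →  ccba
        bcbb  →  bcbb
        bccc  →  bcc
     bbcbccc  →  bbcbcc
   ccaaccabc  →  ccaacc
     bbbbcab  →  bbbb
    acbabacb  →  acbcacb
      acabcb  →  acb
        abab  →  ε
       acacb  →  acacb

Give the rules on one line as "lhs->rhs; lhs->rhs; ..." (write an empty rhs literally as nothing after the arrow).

  | accccba => acccba => accba
  | abccba => cccba => ccba
  | bcbb
  | bccc => bcc

ab->c; cab->; ccc->cc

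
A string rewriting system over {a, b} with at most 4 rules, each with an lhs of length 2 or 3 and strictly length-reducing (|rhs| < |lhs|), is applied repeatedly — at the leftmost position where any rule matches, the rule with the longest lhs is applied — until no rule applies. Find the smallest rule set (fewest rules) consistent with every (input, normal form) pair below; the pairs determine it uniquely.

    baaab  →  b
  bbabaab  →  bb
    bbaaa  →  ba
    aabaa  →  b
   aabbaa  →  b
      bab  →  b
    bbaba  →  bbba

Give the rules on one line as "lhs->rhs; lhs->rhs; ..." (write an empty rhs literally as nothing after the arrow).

aa->b; ab->; aba->ba; baa->aa

  | baaab => aaab => bab => b
  | bbabaab => bbbaab => bbaab => baab => aab => bb
  | bbaaa => baaa => aaa => ba
  | aabaa => bbaa => baa => aa => b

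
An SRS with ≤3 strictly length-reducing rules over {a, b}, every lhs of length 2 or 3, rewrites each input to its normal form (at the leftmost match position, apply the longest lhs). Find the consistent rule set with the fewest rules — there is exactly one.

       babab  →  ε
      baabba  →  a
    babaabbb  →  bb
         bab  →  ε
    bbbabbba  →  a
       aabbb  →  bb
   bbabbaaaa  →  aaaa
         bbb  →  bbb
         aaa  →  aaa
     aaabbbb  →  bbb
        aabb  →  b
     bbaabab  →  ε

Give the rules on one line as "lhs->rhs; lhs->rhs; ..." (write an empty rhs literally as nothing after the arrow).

  | babab => abab => ab => ε
  | baabba => aabba => abba => ba => a
  | babaabbb => abaabbb => aabbb => abbb => bb
  | bab => ab => ε

aab->ab; ab->; ba->a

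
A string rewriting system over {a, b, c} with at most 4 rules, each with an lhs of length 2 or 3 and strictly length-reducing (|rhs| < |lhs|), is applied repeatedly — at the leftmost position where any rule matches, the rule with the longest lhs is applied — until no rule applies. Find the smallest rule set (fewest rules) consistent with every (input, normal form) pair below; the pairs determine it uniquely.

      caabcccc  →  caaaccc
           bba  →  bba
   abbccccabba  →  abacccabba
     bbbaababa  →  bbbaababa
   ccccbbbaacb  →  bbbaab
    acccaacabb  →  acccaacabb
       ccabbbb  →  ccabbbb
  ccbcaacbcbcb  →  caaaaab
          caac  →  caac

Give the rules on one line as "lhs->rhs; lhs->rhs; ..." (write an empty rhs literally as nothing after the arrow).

  | caabcccc => caaaccc
  | bba
  | abbccccabba => abacccabba
  | bbbaababa

bc->a; cb->b; cbc->a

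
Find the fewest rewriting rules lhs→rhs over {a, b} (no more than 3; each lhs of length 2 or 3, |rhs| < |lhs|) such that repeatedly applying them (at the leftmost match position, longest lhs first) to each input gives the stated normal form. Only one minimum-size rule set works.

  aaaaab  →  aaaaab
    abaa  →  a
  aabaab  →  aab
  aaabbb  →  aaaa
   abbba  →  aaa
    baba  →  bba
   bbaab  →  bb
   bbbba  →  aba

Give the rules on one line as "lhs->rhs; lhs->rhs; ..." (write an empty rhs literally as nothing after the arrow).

  | aaaaab
  | abaa => a
  | aabaab => aab
  | aaabbb => aaaa

baa->; bab->bb; bbb->a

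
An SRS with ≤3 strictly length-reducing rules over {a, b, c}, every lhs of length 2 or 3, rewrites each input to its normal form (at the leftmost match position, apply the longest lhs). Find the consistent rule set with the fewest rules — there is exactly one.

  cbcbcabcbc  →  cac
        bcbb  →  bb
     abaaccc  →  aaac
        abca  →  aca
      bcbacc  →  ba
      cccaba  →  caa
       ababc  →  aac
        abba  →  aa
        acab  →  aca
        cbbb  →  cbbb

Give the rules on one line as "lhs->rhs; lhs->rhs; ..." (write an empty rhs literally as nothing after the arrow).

  | cbcbcabcbc => cbcabcbc => cabcbc => cacbc => cac
  | bcbb => bb
  | abaaccc => aaaccc => aaac
  | abca => aca

ab->a; bc->; cc->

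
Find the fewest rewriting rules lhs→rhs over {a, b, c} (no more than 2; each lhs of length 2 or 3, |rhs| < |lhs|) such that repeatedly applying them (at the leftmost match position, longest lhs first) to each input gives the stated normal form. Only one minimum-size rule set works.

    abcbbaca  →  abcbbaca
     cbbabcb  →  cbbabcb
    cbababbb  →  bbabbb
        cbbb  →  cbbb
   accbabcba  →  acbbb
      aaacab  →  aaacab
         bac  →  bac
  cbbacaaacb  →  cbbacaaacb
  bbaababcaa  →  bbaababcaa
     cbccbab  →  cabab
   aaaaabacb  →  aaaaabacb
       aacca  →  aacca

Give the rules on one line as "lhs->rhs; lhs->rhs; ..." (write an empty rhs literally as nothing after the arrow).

  | abcbbaca
  | cbbabcb
  | cbababbb => bbabbb
  | cbbb

bcc->a; cba->b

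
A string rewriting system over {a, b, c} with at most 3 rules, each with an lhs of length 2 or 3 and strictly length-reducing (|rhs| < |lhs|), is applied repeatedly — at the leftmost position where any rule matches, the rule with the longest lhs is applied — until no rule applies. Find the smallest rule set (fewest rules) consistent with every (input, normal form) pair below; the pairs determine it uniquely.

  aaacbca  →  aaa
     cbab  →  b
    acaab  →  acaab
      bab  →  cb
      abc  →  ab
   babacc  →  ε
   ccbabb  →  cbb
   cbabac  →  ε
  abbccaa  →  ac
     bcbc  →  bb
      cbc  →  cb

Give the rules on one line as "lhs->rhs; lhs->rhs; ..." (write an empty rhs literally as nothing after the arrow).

ba->c; bc->b; cc->

  | aaacbca => aaacba => aaacc => aaa
  | cbab => ccb => b
  | acaab
  | bab => cb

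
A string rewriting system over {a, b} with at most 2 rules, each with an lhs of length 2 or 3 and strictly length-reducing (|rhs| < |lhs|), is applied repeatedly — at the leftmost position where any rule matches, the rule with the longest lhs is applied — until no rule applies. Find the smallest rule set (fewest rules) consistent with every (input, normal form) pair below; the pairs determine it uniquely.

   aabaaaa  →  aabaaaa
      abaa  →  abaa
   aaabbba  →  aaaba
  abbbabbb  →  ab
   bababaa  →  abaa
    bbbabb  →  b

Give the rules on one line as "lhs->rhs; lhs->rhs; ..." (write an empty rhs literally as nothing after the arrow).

bab->; bb->b

  | aabaaaa
  | abaa
  | aaabbba => aaabba => aaaba
  | abbbabbb => abbabbb => ababbb => abb => ab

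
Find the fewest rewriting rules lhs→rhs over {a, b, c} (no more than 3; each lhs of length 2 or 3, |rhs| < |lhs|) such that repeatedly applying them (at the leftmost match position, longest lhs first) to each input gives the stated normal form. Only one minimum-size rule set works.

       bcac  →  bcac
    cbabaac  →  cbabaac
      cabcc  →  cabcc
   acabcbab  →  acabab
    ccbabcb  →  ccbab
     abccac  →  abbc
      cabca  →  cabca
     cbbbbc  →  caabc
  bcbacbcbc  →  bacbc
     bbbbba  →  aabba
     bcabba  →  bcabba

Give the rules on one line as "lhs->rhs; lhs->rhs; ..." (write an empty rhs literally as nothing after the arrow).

  | bcac
  | cbabaac
  | cabcc
  | acabcbab => acabab

bbb->aa; bcb->b; cca->b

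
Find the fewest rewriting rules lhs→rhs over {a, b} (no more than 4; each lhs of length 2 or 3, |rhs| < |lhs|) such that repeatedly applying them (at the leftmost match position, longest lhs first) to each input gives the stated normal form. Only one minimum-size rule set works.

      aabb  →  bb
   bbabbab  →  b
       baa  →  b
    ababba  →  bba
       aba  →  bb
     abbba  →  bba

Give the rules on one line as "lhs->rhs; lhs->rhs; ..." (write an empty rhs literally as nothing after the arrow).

  | aabb => bb
  | bbabbab => bbbab => bab => b
  | baa => b
  | ababba => bbbba => bba

aa->; ab->; aba->bb; bbb->b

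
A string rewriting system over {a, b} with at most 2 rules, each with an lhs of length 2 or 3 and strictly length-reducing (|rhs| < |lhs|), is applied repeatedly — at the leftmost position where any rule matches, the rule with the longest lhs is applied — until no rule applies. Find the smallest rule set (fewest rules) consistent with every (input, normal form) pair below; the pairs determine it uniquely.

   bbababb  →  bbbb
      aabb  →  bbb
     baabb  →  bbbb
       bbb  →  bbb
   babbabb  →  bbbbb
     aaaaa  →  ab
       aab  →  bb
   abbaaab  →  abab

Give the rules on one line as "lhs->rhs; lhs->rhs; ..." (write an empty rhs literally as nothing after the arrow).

  | bbababb => abbabb => aabbb => bbbb
  | aabb => bbb
  | baabb => bbbb
  | bbb

aa->b; bba->ab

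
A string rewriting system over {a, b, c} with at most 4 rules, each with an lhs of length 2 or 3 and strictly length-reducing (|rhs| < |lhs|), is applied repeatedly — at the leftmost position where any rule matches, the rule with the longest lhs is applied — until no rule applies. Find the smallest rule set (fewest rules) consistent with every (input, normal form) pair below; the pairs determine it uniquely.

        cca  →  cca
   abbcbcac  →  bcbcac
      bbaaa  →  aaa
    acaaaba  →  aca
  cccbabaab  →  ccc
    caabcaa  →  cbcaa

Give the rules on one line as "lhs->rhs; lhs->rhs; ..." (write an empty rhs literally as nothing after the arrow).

aab->b; ab->; bb->

  | cca
  | abbcbcac => bcbcac
  | bbaaa => aaa
  | acaaaba => acaba => aca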